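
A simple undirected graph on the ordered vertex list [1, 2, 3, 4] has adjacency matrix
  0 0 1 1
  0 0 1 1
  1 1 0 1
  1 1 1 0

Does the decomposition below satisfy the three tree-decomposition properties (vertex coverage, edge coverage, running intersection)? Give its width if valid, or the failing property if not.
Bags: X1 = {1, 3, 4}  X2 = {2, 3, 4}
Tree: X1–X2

Yes; width 2.

Every vertex of G appears in some bag (union = {1, 2, 3, 4}); every edge is covered by a bag; and for each vertex v the set of bags containing v is connected in the bag tree. The decomposition is therefore valid. The largest bag has 3 vertices, so the width is 2.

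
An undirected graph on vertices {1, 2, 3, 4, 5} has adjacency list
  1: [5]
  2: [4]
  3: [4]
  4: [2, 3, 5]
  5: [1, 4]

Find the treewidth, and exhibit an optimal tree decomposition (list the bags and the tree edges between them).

Each bag holds 2 vertices, so the decomposition has width 1, which upper-bounds the treewidth. Since G has at least one edge (e.g. 5–4), it is not an edgeless graph, so tw(G) ≥ 1. Hence tw(G) = 1 exactly.

Treewidth 1.
Bags: B1 = {4, 5}  B2 = {1, 5}  B3 = {2, 4}  B4 = {3, 4}
Tree: B1–B2, B1–B3, B1–B4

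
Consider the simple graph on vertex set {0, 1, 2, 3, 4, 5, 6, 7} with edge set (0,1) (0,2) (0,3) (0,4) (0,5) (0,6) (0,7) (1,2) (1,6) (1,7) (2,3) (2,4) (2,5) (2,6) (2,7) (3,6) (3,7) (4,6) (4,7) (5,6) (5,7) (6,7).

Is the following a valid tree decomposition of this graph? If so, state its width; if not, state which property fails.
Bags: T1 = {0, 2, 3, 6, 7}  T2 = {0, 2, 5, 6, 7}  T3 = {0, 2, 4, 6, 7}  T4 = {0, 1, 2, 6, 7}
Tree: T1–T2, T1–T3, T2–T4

Every vertex of G appears in some bag (union = {0, 1, 2, 3, 4, 5, 6, 7}); every edge is covered by a bag; and for each vertex v the set of bags containing v is connected in the bag tree. The decomposition is therefore valid. The largest bag has 5 vertices, so the width is 4.

Yes; width 4.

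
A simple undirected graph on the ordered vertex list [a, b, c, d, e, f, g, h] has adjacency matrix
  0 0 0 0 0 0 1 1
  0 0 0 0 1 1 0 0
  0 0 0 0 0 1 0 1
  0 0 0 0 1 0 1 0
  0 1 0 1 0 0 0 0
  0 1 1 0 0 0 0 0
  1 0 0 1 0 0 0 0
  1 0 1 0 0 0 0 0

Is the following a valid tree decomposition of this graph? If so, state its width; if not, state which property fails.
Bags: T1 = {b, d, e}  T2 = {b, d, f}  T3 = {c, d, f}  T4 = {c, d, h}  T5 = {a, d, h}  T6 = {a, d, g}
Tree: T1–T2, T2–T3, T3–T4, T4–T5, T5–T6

Yes; width 2.

Vertex coverage: the bags together contain {a, b, c, d, e, f, g, h}, the full vertex set. Edge coverage: each edge of G has both endpoints in at least one bag. Running intersection: for every vertex, the bags containing it form a connected subtree. All three properties hold, so this is a valid tree decomposition of width max|bag| − 1 = 2, and hence tw(G) ≤ 2.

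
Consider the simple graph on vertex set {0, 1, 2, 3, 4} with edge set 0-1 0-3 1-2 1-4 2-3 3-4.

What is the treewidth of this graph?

2

A width-2 tree decomposition is:
Bags: B1 = {0, 1, 3}  B2 = {1, 2, 3}  B3 = {1, 3, 4}
Tree: B1–B2, B2–B3
Each bag holds 3 vertices, so the decomposition has width 2, which upper-bounds the treewidth. The edges 0–1–2–3–0 form a cycle, so G is not a tree and its treewidth is at least 2. Hence tw(G) = 2 exactly.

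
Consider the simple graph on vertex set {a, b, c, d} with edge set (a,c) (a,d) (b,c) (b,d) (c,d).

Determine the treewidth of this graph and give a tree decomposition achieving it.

Treewidth 2.
One such decomposition:
Bags: B1 = {a, c, d}  B2 = {b, c, d}
Tree: B1–B2

Each bag holds 3 vertices, so the decomposition has width 2, which upper-bounds the treewidth. On the other hand G contains the 3-clique {a, c, d}. A clique must lie in a single bag of any decomposition, so no decomposition can have width below 2. Combining the bounds, tw(G) = 2.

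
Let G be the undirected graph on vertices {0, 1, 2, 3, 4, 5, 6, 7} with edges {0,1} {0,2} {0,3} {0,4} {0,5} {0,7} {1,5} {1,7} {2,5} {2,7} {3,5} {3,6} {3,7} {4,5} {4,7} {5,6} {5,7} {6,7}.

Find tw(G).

3

A width-3 tree decomposition is:
Bags: B1 = {0, 2, 5, 7}  B2 = {0, 3, 5, 7}  B3 = {3, 5, 6, 7}  B4 = {0, 4, 5, 7}  B5 = {0, 1, 5, 7}
Tree: B1–B2, B2–B3, B1–B4, B2–B5
The largest bag has 4 vertices, giving width 3; this decomposition certifies tw(G) ≤ 3. For the lower bound, the 4 vertices {0, 1, 5, 7} are pairwise adjacent, and any tree decomposition puts a clique entirely inside one bag — forcing width ≥ 3. The upper and lower bounds meet at 3, so that is the treewidth.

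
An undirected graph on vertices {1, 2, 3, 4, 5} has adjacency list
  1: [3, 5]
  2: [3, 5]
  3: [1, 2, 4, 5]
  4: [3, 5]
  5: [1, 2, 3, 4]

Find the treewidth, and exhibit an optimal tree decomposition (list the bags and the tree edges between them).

The largest bag has 3 vertices, giving width 2; this decomposition certifies tw(G) ≤ 2. On the other hand G contains the 3-clique {1, 3, 5}. A clique must lie in a single bag of any decomposition, so no decomposition can have width below 2. Hence tw(G) = 2 exactly.

Treewidth 2.
One such decomposition:
Bags: B1 = {2, 3, 5}  B2 = {1, 3, 5}  B3 = {3, 4, 5}
Tree: B1–B2, B2–B3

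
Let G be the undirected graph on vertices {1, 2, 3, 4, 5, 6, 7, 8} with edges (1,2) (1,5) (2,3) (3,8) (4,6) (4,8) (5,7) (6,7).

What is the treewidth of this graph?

2

A width-2 tree decomposition is:
Bags: B1 = {4, 6, 8}  B2 = {3, 6, 8}  B3 = {2, 3, 6}  B4 = {1, 2, 6}  B5 = {1, 5, 6}  B6 = {5, 6, 7}
Tree: B1–B2, B2–B3, B3–B4, B4–B5, B5–B6
Each bag holds 3 vertices, so the decomposition has width 2, which upper-bounds the treewidth. The edges 6–4–8–3–2–1–5–7–6 form a cycle, so G is not a tree and its treewidth is at least 2. Combining the bounds, tw(G) = 2.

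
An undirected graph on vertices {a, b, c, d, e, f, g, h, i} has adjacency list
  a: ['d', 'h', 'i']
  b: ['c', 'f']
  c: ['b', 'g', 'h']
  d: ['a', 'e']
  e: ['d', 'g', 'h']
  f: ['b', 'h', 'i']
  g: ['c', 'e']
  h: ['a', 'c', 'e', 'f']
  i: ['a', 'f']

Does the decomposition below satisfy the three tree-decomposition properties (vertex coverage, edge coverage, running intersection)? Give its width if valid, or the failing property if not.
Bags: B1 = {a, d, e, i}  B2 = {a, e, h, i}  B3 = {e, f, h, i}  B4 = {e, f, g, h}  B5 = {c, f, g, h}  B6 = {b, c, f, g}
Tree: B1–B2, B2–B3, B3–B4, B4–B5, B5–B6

Vertex coverage: the bags together contain {a, b, c, d, e, f, g, h, i}, the full vertex set. Edge coverage: each edge of G has both endpoints in at least one bag. Running intersection: for every vertex, the bags containing it form a connected subtree. All three properties hold, so this is a valid tree decomposition of width max|bag| − 1 = 3, and hence tw(G) ≤ 3.

Yes; width 3.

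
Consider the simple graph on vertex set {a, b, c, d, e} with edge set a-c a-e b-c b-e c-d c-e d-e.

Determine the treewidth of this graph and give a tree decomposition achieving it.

Treewidth 2.
Bags: B1 = {c, d, e}  B2 = {a, c, e}  B3 = {b, c, e}
Tree: B1–B2, B1–B3

The largest bag has 3 vertices, giving width 2; this decomposition certifies tw(G) ≤ 2. For the lower bound, the 3 vertices {c, d, e} are pairwise adjacent, and any tree decomposition puts a clique entirely inside one bag — forcing width ≥ 2. The upper and lower bounds meet at 2, so that is the treewidth.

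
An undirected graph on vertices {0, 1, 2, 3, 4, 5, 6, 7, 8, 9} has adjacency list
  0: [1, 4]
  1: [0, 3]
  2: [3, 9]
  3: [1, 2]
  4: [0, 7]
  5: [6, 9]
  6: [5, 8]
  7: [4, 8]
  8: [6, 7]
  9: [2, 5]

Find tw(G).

A width-2 tree decomposition is:
Bags: B1 = {4, 7, 8}  B2 = {0, 4, 8}  B3 = {0, 1, 8}  B4 = {1, 3, 8}  B5 = {2, 3, 8}  B6 = {2, 8, 9}  B7 = {5, 8, 9}  B8 = {5, 6, 8}
Tree: B1–B2, B2–B3, B3–B4, B4–B5, B5–B6, B6–B7, B7–B8
Each bag holds 3 vertices, so the decomposition has width 2, which upper-bounds the treewidth. For the lower bound, G contains the cycle 8–7–4–0–1–3–2–9–5–6–8, so G is not a forest; only forests have treewidth ≤ 1, hence tw(G) ≥ 2. Hence tw(G) = 2 exactly.

2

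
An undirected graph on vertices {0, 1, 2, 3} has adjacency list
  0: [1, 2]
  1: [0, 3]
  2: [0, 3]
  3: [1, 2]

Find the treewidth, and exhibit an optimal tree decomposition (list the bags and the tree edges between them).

Treewidth 2.
One optimal decomposition is:
Bags: B1 = {0, 1, 3}  B2 = {0, 2, 3}
Tree: B1–B2

Each bag holds 3 vertices, so the decomposition has width 2, which upper-bounds the treewidth. The edges 3–1–0–2–3 form a cycle, so G is not a tree and its treewidth is at least 2. Hence tw(G) = 2 exactly.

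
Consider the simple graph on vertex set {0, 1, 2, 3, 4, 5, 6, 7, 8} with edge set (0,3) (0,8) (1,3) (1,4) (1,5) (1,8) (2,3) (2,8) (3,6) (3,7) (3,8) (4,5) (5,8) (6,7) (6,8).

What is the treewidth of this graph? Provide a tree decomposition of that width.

Treewidth 2.
One such decomposition:
Bags: B1 = {1, 5, 8}  B2 = {1, 4, 5}  B3 = {1, 3, 8}  B4 = {3, 6, 8}  B5 = {0, 3, 8}  B6 = {2, 3, 8}  B7 = {3, 6, 7}
Tree: B1–B2, B1–B3, B3–B4, B3–B5, B5–B6, B4–B7

Every bag has size at most 3, so the width is 3 − 1 = 2 and tw(G) ≤ 2. Conversely, {0, 3, 8} is a clique of size 3, and the vertices of any clique must share a bag in every tree decomposition; so some bag has ≥ 3 vertices and tw(G) ≥ 2. Therefore the treewidth is 2.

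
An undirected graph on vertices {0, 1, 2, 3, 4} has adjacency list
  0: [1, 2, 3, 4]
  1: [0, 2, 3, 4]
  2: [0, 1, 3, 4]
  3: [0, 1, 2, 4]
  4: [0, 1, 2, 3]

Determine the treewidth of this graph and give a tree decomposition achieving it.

A single bag containing all 5 vertices is trivially a valid decomposition of width 4. For the lower bound, the 5 vertices {0, 1, 2, 3, 4} are pairwise adjacent, and any tree decomposition puts a clique entirely inside one bag — forcing width ≥ 4. The upper and lower bounds meet at 4, so that is the treewidth.

Treewidth 4.
Bags: B1 = {0, 1, 2, 3, 4}
Tree: (single bag)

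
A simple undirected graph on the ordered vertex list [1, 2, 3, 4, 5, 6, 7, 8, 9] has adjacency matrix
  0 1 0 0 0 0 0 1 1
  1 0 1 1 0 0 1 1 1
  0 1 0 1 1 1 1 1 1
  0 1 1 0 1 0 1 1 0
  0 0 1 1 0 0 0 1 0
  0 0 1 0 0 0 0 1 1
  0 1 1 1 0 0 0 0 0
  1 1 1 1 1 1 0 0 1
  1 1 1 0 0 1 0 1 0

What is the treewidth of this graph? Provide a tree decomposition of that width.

The largest bag has 4 vertices, giving width 3; this decomposition certifies tw(G) ≤ 3. For the lower bound, the 4 vertices {1, 2, 8, 9} are pairwise adjacent, and any tree decomposition puts a clique entirely inside one bag — forcing width ≥ 3. Combining the bounds, tw(G) = 3.

Treewidth 3.
One optimal decomposition is:
Bags: B1 = {2, 3, 4, 8}  B2 = {2, 3, 8, 9}  B3 = {2, 3, 4, 7}  B4 = {3, 6, 8, 9}  B5 = {3, 4, 5, 8}  B6 = {1, 2, 8, 9}
Tree: B1–B2, B1–B3, B2–B4, B1–B5, B2–B6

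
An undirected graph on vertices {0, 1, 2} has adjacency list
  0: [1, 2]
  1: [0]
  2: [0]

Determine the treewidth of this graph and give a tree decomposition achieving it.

Each bag holds 2 vertices, so the decomposition has width 1, which upper-bounds the treewidth. Since G has at least one edge (e.g. 0–1), it is not an edgeless graph, so tw(G) ≥ 1. Hence tw(G) = 1 exactly.

Treewidth 1.
One such decomposition:
Bags: B1 = {0, 1}  B2 = {0, 2}
Tree: B1–B2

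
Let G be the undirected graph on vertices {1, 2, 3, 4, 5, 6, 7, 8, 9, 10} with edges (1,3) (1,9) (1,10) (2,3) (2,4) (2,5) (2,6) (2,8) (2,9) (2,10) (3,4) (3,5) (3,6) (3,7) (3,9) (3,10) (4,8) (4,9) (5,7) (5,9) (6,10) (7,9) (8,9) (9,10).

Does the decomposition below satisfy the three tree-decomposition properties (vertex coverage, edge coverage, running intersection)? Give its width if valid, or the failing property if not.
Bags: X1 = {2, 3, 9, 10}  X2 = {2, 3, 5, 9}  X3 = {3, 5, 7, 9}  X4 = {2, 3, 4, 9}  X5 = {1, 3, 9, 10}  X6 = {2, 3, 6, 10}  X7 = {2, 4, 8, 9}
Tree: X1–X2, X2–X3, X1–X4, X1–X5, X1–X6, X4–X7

Yes; width 3.

Vertex coverage: the bags together contain {1, 2, 3, 4, 5, 6, 7, 8, 9, 10}, the full vertex set. Edge coverage: each edge of G has both endpoints in at least one bag. Running intersection: for every vertex, the bags containing it form a connected subtree. All three properties hold, so this is a valid tree decomposition of width max|bag| − 1 = 3, and hence tw(G) ≤ 3.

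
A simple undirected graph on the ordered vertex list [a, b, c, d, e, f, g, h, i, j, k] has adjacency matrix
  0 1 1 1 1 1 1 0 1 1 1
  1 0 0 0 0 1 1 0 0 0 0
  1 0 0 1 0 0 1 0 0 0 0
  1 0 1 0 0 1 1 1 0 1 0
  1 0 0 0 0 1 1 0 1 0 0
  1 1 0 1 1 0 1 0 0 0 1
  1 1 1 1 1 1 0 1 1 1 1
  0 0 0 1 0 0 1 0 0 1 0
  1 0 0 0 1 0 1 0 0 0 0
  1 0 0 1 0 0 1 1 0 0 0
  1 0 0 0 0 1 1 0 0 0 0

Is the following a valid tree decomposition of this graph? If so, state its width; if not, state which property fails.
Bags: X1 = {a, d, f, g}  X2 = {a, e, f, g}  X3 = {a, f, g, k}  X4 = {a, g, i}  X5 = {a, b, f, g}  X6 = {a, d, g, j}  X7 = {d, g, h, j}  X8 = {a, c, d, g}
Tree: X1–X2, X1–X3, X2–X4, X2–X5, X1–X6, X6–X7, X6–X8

No — edge (e,i) lies in no bag.

A tree decomposition must satisfy three properties: every vertex lies in some bag; for every edge, both endpoints lie together in some bag; and for every vertex, the bags containing it form a connected subtree. Here edge (e,i) lies in no bag, so the decomposition is invalid.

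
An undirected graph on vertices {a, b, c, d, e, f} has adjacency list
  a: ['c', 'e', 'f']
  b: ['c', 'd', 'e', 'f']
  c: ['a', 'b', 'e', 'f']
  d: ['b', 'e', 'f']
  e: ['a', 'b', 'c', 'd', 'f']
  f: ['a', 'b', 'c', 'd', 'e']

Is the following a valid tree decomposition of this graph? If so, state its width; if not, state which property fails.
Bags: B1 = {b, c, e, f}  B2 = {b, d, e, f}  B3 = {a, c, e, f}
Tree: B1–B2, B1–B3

Yes; width 3.

Vertex coverage: the bags together contain {a, b, c, d, e, f}, the full vertex set. Edge coverage: each edge of G has both endpoints in at least one bag. Running intersection: for every vertex, the bags containing it form a connected subtree. All three properties hold, so this is a valid tree decomposition of width max|bag| − 1 = 3, and hence tw(G) ≤ 3.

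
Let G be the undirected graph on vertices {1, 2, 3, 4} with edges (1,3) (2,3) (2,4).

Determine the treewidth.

A width-1 tree decomposition is:
Bags: B1 = {1, 3}  B2 = {2, 3}  B3 = {2, 4}
Tree: B1–B2, B2–B3
Each bag holds 2 vertices, so the decomposition has width 1, which upper-bounds the treewidth. Since G has at least one edge (e.g. 1–3), it is not an edgeless graph, so tw(G) ≥ 1. The upper and lower bounds meet at 1, so that is the treewidth.

1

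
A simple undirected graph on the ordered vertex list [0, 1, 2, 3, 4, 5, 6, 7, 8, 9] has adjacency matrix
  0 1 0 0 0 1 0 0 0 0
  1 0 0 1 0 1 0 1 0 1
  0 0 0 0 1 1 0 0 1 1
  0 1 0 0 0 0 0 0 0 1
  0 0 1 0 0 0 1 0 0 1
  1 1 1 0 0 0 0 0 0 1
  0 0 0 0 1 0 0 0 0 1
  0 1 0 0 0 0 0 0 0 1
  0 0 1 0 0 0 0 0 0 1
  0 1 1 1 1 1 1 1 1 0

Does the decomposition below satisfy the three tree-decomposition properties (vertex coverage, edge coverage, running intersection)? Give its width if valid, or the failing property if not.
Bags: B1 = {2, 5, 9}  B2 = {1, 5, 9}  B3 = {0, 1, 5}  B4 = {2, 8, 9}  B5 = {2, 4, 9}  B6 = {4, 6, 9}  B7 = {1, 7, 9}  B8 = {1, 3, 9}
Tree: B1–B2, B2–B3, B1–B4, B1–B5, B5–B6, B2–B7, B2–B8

Every vertex of G appears in some bag (union = {0, 1, 2, 3, 4, 5, 6, 7, 8, 9}); every edge is covered by a bag; and for each vertex v the set of bags containing v is connected in the bag tree. The decomposition is therefore valid. The largest bag has 3 vertices, so the width is 2.

Yes; width 2.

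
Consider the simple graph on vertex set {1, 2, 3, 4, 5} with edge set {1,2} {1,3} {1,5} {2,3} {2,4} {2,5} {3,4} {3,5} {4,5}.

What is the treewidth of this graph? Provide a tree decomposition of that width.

Every bag has size at most 4, so the width is 4 − 1 = 3 and tw(G) ≤ 3. For the lower bound, the 4 vertices {1, 2, 3, 5} are pairwise adjacent, and any tree decomposition puts a clique entirely inside one bag — forcing width ≥ 3. The upper and lower bounds meet at 3, so that is the treewidth.

Treewidth 3.
Bags: B1 = {1, 2, 3, 5}  B2 = {2, 3, 4, 5}
Tree: B1–B2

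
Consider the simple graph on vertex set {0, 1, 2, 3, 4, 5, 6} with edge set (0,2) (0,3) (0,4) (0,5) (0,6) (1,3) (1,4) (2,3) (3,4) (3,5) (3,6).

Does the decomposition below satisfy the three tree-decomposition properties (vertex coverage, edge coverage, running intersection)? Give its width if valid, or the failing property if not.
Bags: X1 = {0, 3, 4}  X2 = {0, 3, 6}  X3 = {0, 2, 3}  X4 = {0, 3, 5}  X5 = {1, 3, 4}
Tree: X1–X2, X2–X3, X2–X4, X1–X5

Vertex coverage: the bags together contain {0, 1, 2, 3, 4, 5, 6}, the full vertex set. Edge coverage: each edge of G has both endpoints in at least one bag. Running intersection: for every vertex, the bags containing it form a connected subtree. All three properties hold, so this is a valid tree decomposition of width max|bag| − 1 = 2, and hence tw(G) ≤ 2.

Yes; width 2.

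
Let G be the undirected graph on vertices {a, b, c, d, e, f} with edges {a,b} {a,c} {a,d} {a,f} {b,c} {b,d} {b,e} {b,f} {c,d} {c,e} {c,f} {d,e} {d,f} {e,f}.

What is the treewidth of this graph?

4

A width-4 tree decomposition is:
Bags: B1 = {a, b, c, d, f}  B2 = {b, c, d, e, f}
Tree: B1–B2
Every bag has size at most 5, so the width is 5 − 1 = 4 and tw(G) ≤ 4. On the other hand G contains the 5-clique {b, c, d, e, f}. A clique must lie in a single bag of any decomposition, so no decomposition can have width below 4. The upper and lower bounds meet at 4, so that is the treewidth.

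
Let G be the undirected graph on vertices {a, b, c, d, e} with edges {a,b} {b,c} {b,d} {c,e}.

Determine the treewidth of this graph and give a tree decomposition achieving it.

Treewidth 1.
One such decomposition:
Bags: B1 = {c, e}  B2 = {b, c}  B3 = {a, b}  B4 = {b, d}
Tree: B1–B2, B2–B3, B2–B4

Every bag has size at most 2, so the width is 2 − 1 = 1 and tw(G) ≤ 1. Since G has at least one edge (e.g. e–c), it is not an edgeless graph, so tw(G) ≥ 1. Combining the bounds, tw(G) = 1.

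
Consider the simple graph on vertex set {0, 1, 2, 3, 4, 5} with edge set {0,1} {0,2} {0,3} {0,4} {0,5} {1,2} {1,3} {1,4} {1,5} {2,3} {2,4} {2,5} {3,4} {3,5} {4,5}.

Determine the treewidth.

5

A width-5 tree decomposition is:
Bags: B1 = {0, 1, 2, 3, 4, 5}
Tree: (single bag)
A single bag containing all 6 vertices is trivially a valid decomposition of width 5. For the lower bound, the 6 vertices {0, 1, 2, 3, 4, 5} are pairwise adjacent, and any tree decomposition puts a clique entirely inside one bag — forcing width ≥ 5. Therefore the treewidth is 5.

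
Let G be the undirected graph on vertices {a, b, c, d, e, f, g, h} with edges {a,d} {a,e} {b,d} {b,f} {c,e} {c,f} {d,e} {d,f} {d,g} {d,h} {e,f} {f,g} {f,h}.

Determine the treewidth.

2

A width-2 tree decomposition is:
Bags: B1 = {d, e, f}  B2 = {b, d, f}  B3 = {c, e, f}  B4 = {d, f, h}  B5 = {a, d, e}  B6 = {d, f, g}
Tree: B1–B2, B1–B3, B1–B4, B1–B5, B1–B6
Every bag has size at most 3, so the width is 3 − 1 = 2 and tw(G) ≤ 2. Conversely, {a, d, e} is a clique of size 3, and the vertices of any clique must share a bag in every tree decomposition; so some bag has ≥ 3 vertices and tw(G) ≥ 2. Hence tw(G) = 2 exactly.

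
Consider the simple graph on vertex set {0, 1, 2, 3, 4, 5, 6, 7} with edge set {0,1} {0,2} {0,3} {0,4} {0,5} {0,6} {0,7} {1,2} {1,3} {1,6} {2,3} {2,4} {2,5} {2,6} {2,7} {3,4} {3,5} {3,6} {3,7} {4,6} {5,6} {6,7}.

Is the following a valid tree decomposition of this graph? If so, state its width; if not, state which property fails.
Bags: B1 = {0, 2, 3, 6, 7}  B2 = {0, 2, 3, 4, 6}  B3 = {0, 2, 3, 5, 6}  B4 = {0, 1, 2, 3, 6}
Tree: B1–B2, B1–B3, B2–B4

Yes; width 4.

Vertex coverage: the bags together contain {0, 1, 2, 3, 4, 5, 6, 7}, the full vertex set. Edge coverage: each edge of G has both endpoints in at least one bag. Running intersection: for every vertex, the bags containing it form a connected subtree. All three properties hold, so this is a valid tree decomposition of width max|bag| − 1 = 4, and hence tw(G) ≤ 4.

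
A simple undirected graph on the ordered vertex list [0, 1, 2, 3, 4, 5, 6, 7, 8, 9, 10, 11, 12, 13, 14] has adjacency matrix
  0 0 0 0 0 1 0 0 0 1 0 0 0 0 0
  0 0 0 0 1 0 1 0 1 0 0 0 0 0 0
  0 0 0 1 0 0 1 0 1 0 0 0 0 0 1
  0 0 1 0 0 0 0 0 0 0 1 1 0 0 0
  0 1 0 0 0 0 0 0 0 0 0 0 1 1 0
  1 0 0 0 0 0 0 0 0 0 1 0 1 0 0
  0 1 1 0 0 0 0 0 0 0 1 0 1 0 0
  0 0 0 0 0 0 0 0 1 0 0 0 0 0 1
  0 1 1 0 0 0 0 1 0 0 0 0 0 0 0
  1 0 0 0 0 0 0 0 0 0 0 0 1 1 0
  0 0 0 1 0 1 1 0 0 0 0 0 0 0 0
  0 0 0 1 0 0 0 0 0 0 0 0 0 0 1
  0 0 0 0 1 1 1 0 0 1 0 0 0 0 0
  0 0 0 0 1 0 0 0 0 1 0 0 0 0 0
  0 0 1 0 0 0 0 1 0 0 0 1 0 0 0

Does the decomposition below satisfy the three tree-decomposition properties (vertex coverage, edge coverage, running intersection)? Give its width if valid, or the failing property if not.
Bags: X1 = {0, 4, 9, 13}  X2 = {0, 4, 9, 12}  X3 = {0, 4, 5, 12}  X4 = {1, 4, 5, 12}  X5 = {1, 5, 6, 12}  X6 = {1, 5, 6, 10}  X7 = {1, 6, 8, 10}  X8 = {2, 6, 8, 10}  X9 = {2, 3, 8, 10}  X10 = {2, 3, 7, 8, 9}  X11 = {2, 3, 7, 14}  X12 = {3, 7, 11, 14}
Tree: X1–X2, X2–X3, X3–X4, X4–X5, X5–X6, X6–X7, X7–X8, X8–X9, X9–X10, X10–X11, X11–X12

A tree decomposition must satisfy three properties: every vertex lies in some bag; for every edge, both endpoints lie together in some bag; and for every vertex, the bags containing it form a connected subtree. Here bags containing vertex 9 are not connected in the tree, so the decomposition is invalid.

No — bags containing vertex 9 are not connected in the tree.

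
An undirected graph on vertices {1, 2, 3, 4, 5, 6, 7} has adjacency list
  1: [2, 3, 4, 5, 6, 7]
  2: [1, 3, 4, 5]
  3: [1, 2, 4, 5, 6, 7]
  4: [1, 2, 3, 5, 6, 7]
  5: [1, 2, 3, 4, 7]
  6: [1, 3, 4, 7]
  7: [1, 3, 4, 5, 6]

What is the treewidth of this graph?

A width-4 tree decomposition is:
Bags: B1 = {1, 3, 4, 6, 7}  B2 = {1, 3, 4, 5, 7}  B3 = {1, 2, 3, 4, 5}
Tree: B1–B2, B2–B3
The largest bag has 5 vertices, giving width 4; this decomposition certifies tw(G) ≤ 4. Conversely, {1, 2, 3, 4, 5} is a clique of size 5, and the vertices of any clique must share a bag in every tree decomposition; so some bag has ≥ 5 vertices and tw(G) ≥ 4. Combining the bounds, tw(G) = 4.

4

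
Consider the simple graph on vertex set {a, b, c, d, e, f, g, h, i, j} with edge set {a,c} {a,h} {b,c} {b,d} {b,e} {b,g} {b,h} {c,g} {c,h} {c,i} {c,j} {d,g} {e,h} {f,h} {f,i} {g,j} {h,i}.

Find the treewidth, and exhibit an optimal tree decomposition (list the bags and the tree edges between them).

The largest bag has 3 vertices, giving width 2; this decomposition certifies tw(G) ≤ 2. On the other hand G contains the 3-clique {b, d, g}. A clique must lie in a single bag of any decomposition, so no decomposition can have width below 2. The upper and lower bounds meet at 2, so that is the treewidth.

Treewidth 2.
Bags: B1 = {b, c, g}  B2 = {c, g, j}  B3 = {b, c, h}  B4 = {b, d, g}  B5 = {c, h, i}  B6 = {b, e, h}  B7 = {a, c, h}  B8 = {f, h, i}
Tree: B1–B2, B1–B3, B1–B4, B3–B5, B3–B6, B3–B7, B5–B8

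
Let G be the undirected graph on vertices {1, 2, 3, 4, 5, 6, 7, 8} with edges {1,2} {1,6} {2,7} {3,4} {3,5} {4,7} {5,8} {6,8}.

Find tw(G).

2

A width-2 tree decomposition is:
Bags: B1 = {1, 6, 8}  B2 = {1, 2, 8}  B3 = {2, 7, 8}  B4 = {4, 7, 8}  B5 = {3, 4, 8}  B6 = {3, 5, 8}
Tree: B1–B2, B2–B3, B3–B4, B4–B5, B5–B6
Every bag has size at most 3, so the width is 3 − 1 = 2 and tw(G) ≤ 2. The edges 8–6–1–2–7–4–3–5–8 form a cycle, so G is not a tree and its treewidth is at least 2. The upper and lower bounds meet at 2, so that is the treewidth.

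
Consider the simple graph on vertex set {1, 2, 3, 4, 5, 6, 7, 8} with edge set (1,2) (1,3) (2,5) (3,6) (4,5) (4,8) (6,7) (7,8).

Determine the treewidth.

A width-2 tree decomposition is:
Bags: B1 = {2, 4, 5}  B2 = {1, 2, 4}  B3 = {1, 3, 4}  B4 = {3, 4, 6}  B5 = {4, 6, 7}  B6 = {4, 7, 8}
Tree: B1–B2, B2–B3, B3–B4, B4–B5, B5–B6
The largest bag has 3 vertices, giving width 2; this decomposition certifies tw(G) ≤ 2. For the lower bound, G contains the cycle 4–5–2–1–3–6–7–8–4, so G is not a forest; only forests have treewidth ≤ 1, hence tw(G) ≥ 2. The upper and lower bounds meet at 2, so that is the treewidth.

2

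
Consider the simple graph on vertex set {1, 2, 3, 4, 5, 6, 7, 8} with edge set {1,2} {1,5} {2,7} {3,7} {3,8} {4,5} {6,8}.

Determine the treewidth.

1

A width-1 tree decomposition is:
Bags: B1 = {6, 8}  B2 = {3, 8}  B3 = {3, 7}  B4 = {2, 7}  B5 = {1, 2}  B6 = {1, 5}  B7 = {4, 5}
Tree: B1–B2, B2–B3, B3–B4, B4–B5, B5–B6, B6–B7
The largest bag has 2 vertices, giving width 1; this decomposition certifies tw(G) ≤ 1. Since G has at least one edge (e.g. 6–8), it is not an edgeless graph, so tw(G) ≥ 1. Hence tw(G) = 1 exactly.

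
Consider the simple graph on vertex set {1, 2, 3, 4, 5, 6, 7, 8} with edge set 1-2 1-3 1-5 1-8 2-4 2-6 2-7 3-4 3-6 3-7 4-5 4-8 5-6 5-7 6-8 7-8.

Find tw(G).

4

A width-4 tree decomposition is:
Bags: B1 = {2, 3, 4, 5, 8}  B2 = {2, 3, 5, 7, 8}  B3 = {2, 3, 5, 6, 8}  B4 = {1, 2, 3, 5, 8}
Tree: B1–B2, B2–B3, B3–B4
The largest bag has 5 vertices, giving width 4; this decomposition certifies tw(G) ≤ 4. For the lower bound: the 5 vertex sets {4,8}, {3,7}, {5,6}, {2}, {1} are disjoint, each induces a connected subgraph, and every pair is joined by at least one edge of G. Contracting each set to a single vertex therefore yields K_{5} as a minor, and since treewidth is minor-monotone, tw(G) ≥ tw(K_{5}) = 4. Therefore the treewidth is 4.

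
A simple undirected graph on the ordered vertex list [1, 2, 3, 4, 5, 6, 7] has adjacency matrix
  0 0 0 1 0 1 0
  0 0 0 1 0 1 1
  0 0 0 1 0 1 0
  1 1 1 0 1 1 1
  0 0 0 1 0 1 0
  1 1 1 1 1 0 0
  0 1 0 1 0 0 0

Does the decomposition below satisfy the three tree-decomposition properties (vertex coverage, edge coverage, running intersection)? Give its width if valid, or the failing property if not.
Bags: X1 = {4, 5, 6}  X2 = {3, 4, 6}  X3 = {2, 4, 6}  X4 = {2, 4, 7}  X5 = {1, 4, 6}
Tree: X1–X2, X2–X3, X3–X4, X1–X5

Every vertex of G appears in some bag (union = {1, 2, 3, 4, 5, 6, 7}); every edge is covered by a bag; and for each vertex v the set of bags containing v is connected in the bag tree. The decomposition is therefore valid. The largest bag has 3 vertices, so the width is 2.

Yes; width 2.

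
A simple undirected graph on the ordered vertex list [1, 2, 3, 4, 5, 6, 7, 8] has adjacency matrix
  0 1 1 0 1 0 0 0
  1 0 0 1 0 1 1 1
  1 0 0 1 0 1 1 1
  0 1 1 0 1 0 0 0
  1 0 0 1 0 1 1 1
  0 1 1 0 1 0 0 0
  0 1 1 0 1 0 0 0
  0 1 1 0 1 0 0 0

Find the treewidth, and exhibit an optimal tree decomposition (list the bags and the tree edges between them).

Each bag holds 4 vertices, so the decomposition has width 3, which upper-bounds the treewidth. For the lower bound: the 4 vertex sets {2,6}, {4,5}, {3}, {1} are disjoint, each induces a connected subgraph, and every pair is joined by at least one edge of G. Contracting each set to a single vertex therefore yields K_{4} as a minor, and since treewidth is minor-monotone, tw(G) ≥ tw(K_{4}) = 3. The upper and lower bounds meet at 3, so that is the treewidth.

Treewidth 3.
Bags: B1 = {2, 3, 5, 6}  B2 = {2, 3, 4, 5}  B3 = {1, 2, 3, 5}  B4 = {2, 3, 5, 7}  B5 = {2, 3, 5, 8}
Tree: B1–B2, B2–B3, B3–B4, B4–B5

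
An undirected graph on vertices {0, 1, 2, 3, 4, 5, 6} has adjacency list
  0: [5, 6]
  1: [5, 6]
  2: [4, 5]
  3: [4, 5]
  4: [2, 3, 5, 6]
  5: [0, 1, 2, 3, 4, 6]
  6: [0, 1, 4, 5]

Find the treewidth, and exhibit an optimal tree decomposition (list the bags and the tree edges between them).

Treewidth 2.
One such decomposition:
Bags: B1 = {4, 5, 6}  B2 = {2, 4, 5}  B3 = {0, 5, 6}  B4 = {3, 4, 5}  B5 = {1, 5, 6}
Tree: B1–B2, B1–B3, B1–B4, B3–B5

Each bag holds 3 vertices, so the decomposition has width 2, which upper-bounds the treewidth. On the other hand G contains the 3-clique {0, 5, 6}. A clique must lie in a single bag of any decomposition, so no decomposition can have width below 2. Combining the bounds, tw(G) = 2.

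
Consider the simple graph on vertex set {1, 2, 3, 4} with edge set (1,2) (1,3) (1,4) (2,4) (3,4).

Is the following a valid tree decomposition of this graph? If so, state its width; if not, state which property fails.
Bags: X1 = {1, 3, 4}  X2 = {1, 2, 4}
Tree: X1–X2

Yes; width 2.

Every vertex of G appears in some bag (union = {1, 2, 3, 4}); every edge is covered by a bag; and for each vertex v the set of bags containing v is connected in the bag tree. The decomposition is therefore valid. The largest bag has 3 vertices, so the width is 2.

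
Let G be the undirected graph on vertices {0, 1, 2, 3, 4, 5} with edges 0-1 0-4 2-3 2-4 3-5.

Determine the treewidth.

A width-1 tree decomposition is:
Bags: B1 = {0, 1}  B2 = {0, 4}  B3 = {2, 4}  B4 = {2, 3}  B5 = {3, 5}
Tree: B1–B2, B2–B3, B3–B4, B4–B5
Each bag holds 2 vertices, so the decomposition has width 1, which upper-bounds the treewidth. Any graph with an edge has treewidth ≥ 1, and G has the edge 1–0. Combining the bounds, tw(G) = 1.

1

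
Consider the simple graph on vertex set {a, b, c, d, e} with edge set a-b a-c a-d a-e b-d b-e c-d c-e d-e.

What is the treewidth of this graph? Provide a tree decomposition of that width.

The largest bag has 4 vertices, giving width 3; this decomposition certifies tw(G) ≤ 3. On the other hand G contains the 4-clique {a, c, d, e}. A clique must lie in a single bag of any decomposition, so no decomposition can have width below 3. Hence tw(G) = 3 exactly.

Treewidth 3.
One such decomposition:
Bags: B1 = {a, c, d, e}  B2 = {a, b, d, e}
Tree: B1–B2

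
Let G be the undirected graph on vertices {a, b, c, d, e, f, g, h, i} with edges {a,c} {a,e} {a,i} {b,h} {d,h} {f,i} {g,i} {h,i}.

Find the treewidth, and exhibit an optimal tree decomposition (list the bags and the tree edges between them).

The largest bag has 2 vertices, giving width 1; this decomposition certifies tw(G) ≤ 1. G has an edge, so its treewidth is at least 1. The upper and lower bounds meet at 1, so that is the treewidth.

Treewidth 1.
Bags: B1 = {g, i}  B2 = {a, i}  B3 = {h, i}  B4 = {b, h}  B5 = {f, i}  B6 = {a, e}  B7 = {a, c}  B8 = {d, h}
Tree: B1–B2, B1–B3, B3–B4, B3–B5, B2–B6, B6–B7, B4–B8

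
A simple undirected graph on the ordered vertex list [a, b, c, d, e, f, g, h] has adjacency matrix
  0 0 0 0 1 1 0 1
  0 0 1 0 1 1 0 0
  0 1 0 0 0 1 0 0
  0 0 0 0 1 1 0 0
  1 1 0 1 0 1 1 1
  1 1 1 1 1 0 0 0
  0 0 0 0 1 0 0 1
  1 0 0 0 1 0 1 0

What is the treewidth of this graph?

2

A width-2 tree decomposition is:
Bags: B1 = {a, e, f}  B2 = {b, e, f}  B3 = {d, e, f}  B4 = {b, c, f}  B5 = {a, e, h}  B6 = {e, g, h}
Tree: B1–B2, B1–B3, B2–B4, B1–B5, B5–B6
Each bag holds 3 vertices, so the decomposition has width 2, which upper-bounds the treewidth. On the other hand G contains the 3-clique {e, g, h}. A clique must lie in a single bag of any decomposition, so no decomposition can have width below 2. Combining the bounds, tw(G) = 2.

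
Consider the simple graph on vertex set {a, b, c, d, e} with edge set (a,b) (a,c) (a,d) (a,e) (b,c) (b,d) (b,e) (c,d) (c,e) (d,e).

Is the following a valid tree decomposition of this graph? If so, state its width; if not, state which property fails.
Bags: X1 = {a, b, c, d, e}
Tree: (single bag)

Checking the three conditions: (i) the bags cover all of {a, b, c, d, e}; (ii) for each edge, some bag contains both endpoints; (iii) the bags containing any fixed vertex form a subtree. All hold, so the decomposition is valid with width 5 − 1 = 4.

Yes; width 4.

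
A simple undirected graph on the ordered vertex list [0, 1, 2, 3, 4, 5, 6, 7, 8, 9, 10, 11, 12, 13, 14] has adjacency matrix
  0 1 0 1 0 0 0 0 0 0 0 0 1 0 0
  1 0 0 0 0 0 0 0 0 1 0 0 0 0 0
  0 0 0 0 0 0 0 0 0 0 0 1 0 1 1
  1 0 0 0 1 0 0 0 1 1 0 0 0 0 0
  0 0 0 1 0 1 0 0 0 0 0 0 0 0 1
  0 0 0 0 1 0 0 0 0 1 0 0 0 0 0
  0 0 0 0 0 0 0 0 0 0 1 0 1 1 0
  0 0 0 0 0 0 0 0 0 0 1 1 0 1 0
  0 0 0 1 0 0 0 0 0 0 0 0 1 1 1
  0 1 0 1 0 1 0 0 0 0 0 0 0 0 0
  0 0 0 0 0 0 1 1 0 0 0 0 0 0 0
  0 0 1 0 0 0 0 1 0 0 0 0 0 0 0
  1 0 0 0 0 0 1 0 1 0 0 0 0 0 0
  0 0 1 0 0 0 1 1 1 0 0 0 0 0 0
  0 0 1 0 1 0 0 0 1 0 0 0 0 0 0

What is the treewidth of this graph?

3

A width-3 tree decomposition is:
Bags: B1 = {6, 7, 10, 11}  B2 = {6, 7, 11, 13}  B3 = {2, 6, 11, 13}  B4 = {2, 6, 12, 13}  B5 = {2, 8, 12, 13}  B6 = {2, 8, 12, 14}  B7 = {0, 8, 12, 14}  B8 = {0, 3, 8, 14}  B9 = {0, 3, 4, 14}  B10 = {0, 1, 3, 4}  B11 = {1, 3, 4, 9}  B12 = {1, 4, 5, 9}
Tree: B1–B2, B2–B3, B3–B4, B4–B5, B5–B6, B6–B7, B7–B8, B8–B9, B9–B10, B10–B11, B11–B12
The largest bag has 4 vertices, giving width 3; this decomposition certifies tw(G) ≤ 3. For the lower bound: the 4 vertex sets {7,10,11}, {6}, {13}, {2,8,12,14} are disjoint, each induces a connected subgraph, and every pair is joined by at least one edge of G. Contracting each set to a single vertex therefore yields K_{4} as a minor, and since treewidth is minor-monotone, tw(G) ≥ tw(K_{4}) = 3. Hence tw(G) = 3 exactly.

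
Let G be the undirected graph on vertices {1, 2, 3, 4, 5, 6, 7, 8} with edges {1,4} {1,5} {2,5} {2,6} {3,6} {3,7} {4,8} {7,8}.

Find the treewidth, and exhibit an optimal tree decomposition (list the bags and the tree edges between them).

Treewidth 2.
One such decomposition:
Bags: B1 = {3, 7, 8}  B2 = {3, 4, 8}  B3 = {1, 3, 4}  B4 = {1, 3, 5}  B5 = {2, 3, 5}  B6 = {2, 3, 6}
Tree: B1–B2, B2–B3, B3–B4, B4–B5, B5–B6

Every bag has size at most 3, so the width is 3 − 1 = 2 and tw(G) ≤ 2. The edges 3–7–8–4–1–5–2–6–3 form a cycle, so G is not a tree and its treewidth is at least 2. Hence tw(G) = 2 exactly.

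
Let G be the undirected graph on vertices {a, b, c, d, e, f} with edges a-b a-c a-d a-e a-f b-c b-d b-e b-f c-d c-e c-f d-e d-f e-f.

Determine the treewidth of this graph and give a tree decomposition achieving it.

A single bag containing all 6 vertices is trivially a valid decomposition of width 5. For the lower bound, the 6 vertices {a, b, c, d, e, f} are pairwise adjacent, and any tree decomposition puts a clique entirely inside one bag — forcing width ≥ 5. Hence tw(G) = 5 exactly.

Treewidth 5.
One optimal decomposition is:
Bags: B1 = {a, b, c, d, e, f}
Tree: (single bag)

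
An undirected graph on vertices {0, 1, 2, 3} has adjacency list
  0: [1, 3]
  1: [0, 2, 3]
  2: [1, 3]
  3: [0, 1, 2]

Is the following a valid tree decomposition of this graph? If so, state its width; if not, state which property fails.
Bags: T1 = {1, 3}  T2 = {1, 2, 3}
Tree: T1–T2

A tree decomposition must satisfy three properties: every vertex lies in some bag; for every edge, both endpoints lie together in some bag; and for every vertex, the bags containing it form a connected subtree. Here vertex 0 appears in no bag, so the decomposition is invalid.

No — vertex 0 appears in no bag.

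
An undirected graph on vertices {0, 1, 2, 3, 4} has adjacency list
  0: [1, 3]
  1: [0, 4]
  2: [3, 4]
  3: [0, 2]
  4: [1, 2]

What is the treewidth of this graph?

A width-2 tree decomposition is:
Bags: B1 = {0, 2, 3}  B2 = {0, 2, 4}  B3 = {0, 1, 4}
Tree: B1–B2, B2–B3
Each bag holds 3 vertices, so the decomposition has width 2, which upper-bounds the treewidth. For the lower bound, G contains the cycle 0–3–2–4–1–0, so G is not a forest; only forests have treewidth ≤ 1, hence tw(G) ≥ 2. Therefore the treewidth is 2.

2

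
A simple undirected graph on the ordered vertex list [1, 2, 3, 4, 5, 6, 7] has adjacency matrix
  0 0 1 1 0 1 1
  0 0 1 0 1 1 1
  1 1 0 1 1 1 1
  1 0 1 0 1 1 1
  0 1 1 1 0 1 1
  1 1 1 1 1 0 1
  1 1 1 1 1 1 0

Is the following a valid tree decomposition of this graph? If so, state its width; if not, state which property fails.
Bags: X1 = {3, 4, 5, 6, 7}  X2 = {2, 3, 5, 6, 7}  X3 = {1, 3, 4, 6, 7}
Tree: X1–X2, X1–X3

Yes; width 4.

Every vertex of G appears in some bag (union = {1, 2, 3, 4, 5, 6, 7}); every edge is covered by a bag; and for each vertex v the set of bags containing v is connected in the bag tree. The decomposition is therefore valid. The largest bag has 5 vertices, so the width is 4.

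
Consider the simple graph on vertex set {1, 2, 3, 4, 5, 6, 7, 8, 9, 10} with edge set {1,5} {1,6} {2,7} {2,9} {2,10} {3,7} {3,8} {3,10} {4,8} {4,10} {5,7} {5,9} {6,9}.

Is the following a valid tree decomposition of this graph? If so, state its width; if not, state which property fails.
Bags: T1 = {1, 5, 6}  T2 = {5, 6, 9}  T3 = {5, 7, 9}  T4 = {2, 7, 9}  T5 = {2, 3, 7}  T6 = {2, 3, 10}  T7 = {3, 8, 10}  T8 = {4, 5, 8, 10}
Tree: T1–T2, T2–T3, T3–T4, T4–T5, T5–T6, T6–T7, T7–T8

No — bags containing vertex 5 are not connected in the tree.

A tree decomposition must satisfy three properties: every vertex lies in some bag; for every edge, both endpoints lie together in some bag; and for every vertex, the bags containing it form a connected subtree. Here bags containing vertex 5 are not connected in the tree, so the decomposition is invalid.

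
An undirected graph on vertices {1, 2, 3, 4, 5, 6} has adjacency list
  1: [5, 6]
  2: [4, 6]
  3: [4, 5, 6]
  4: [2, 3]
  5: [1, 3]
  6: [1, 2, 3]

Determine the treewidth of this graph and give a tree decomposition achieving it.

Treewidth 2.
One such decomposition:
Bags: B1 = {2, 3, 4}  B2 = {2, 3, 6}  B3 = {3, 5, 6}  B4 = {1, 5, 6}
Tree: B1–B2, B2–B3, B3–B4

Every bag has size at most 3, so the width is 3 − 1 = 2 and tw(G) ≤ 2. For the lower bound, G contains the cycle 4–2–6–3–4, so G is not a forest; only forests have treewidth ≤ 1, hence tw(G) ≥ 2. Combining the bounds, tw(G) = 2.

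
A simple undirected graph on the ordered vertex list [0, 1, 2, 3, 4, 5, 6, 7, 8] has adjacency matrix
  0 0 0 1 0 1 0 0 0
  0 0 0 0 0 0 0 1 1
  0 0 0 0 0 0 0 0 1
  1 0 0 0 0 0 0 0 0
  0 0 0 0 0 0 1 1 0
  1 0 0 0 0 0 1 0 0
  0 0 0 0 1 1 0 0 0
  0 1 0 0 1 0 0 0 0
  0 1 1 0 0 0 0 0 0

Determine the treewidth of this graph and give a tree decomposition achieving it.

Treewidth 1.
One optimal decomposition is:
Bags: B1 = {0, 3}  B2 = {0, 5}  B3 = {5, 6}  B4 = {4, 6}  B5 = {4, 7}  B6 = {1, 7}  B7 = {1, 8}  B8 = {2, 8}
Tree: B1–B2, B2–B3, B3–B4, B4–B5, B5–B6, B6–B7, B7–B8

Each bag holds 2 vertices, so the decomposition has width 1, which upper-bounds the treewidth. Any graph with an edge has treewidth ≥ 1, and G has the edge 3–0. Hence tw(G) = 1 exactly.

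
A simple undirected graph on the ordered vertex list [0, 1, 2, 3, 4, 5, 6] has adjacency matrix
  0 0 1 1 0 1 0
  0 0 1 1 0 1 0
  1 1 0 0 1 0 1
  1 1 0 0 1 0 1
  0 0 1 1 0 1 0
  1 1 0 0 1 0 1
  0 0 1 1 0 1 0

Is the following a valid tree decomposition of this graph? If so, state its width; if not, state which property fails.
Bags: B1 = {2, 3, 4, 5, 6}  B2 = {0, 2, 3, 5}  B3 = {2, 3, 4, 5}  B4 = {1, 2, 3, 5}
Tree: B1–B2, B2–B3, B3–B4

A tree decomposition must satisfy three properties: every vertex lies in some bag; for every edge, both endpoints lie together in some bag; and for every vertex, the bags containing it form a connected subtree. Here bags containing vertex 4 are not connected in the tree, so the decomposition is invalid.

No — bags containing vertex 4 are not connected in the tree.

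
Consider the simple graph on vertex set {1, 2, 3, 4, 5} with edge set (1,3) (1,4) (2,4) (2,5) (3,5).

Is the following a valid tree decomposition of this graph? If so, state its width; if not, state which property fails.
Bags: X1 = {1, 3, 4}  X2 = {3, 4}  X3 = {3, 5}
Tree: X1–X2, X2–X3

A tree decomposition must satisfy three properties: every vertex lies in some bag; for every edge, both endpoints lie together in some bag; and for every vertex, the bags containing it form a connected subtree. Here vertex 2 appears in no bag, so the decomposition is invalid.

No — vertex 2 appears in no bag.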